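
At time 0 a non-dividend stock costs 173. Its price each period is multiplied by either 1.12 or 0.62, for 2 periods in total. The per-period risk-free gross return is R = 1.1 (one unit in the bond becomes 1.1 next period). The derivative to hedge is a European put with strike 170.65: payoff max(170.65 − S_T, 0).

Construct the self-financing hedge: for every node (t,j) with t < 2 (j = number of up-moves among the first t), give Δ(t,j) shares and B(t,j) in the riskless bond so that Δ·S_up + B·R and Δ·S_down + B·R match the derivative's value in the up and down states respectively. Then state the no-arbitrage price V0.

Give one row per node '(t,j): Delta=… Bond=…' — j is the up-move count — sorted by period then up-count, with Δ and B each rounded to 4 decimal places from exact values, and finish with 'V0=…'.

(0,0): Delta=-0.5322 Bond=95.4228
(1,0): Delta=-1.0000 Bond=155.1364
(1,1): Delta=-0.5215 Bond=102.8746
V0=3.3442

Since d<R<u, set p* = (R−d)/(u−d) = 0.9600; price each node as the discounted p*-expectation of its children.
Payoff layer (t=2): V(2,0)=104.1488, V(2,1)=50.5188, V(2,2)=0.0000
  t=1,j=0: stock 107.2600 → up 120.1312 (V=50.5188), down 66.5012 (V=104.1488). Price 47.8764; hedge Δ=-1.0000, bond B=155.1364.
  t=1,j=1: stock 193.7600 → up 217.0112 (V=0.0000), down 120.1312 (V=50.5188). Price 1.8370; hedge Δ=-0.5215, bond B=102.8746.
  t=0,j=0: stock 173.0000 → up 193.7600 (V=1.8370), down 107.2600 (V=47.8764). Price 3.3442; hedge Δ=-0.5322, bond B=95.4228.
Root portfolio cost Δ·173+B reproduces V0=3.3442.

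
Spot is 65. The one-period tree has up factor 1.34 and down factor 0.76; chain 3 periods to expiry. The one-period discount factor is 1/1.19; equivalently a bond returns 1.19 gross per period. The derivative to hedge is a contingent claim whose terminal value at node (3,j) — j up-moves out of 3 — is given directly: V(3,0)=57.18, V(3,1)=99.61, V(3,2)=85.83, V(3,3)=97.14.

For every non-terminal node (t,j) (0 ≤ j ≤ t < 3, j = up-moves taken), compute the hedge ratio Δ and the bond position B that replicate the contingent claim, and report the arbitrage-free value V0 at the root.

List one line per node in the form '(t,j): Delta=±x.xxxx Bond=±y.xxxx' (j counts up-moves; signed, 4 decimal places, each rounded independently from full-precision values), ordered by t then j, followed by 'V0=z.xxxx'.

No-arbitrage ⇒ martingale measure with p* = (R−d)/(u−d) = 0.7414.
At expiry t=3: V(3,0)=57.1800, V(3,1)=99.6100, V(3,2)=85.8300, V(3,3)=97.1400
Node (2,0) S=37.5440: V=(p*·99.6100+(1−p*)·57.1800)/1.19=74.4846; Δ=(99.6100−57.1800)/(50.3090−28.5334)=1.9485; B=V−Δ·S=1.3295
Node (2,1) S=66.1960: V=(p*·85.8300+(1−p*)·99.6100)/1.19=75.1208; Δ=(85.8300−99.6100)/(88.7026−50.3090)=-0.3589; B=V−Δ·S=98.8795
Node (2,2) S=116.7140: V=(p*·97.1400+(1−p*)·85.8300)/1.19=79.1723; Δ=(97.1400−85.8300)/(156.3968−88.7026)=0.1671; B=V−Δ·S=59.6723
Node (1,0) S=49.4000: V=(p*·75.1208+(1−p*)·74.4846)/1.19=62.9885; Δ=(75.1208−74.4846)/(66.1960−37.5440)=0.0222; B=V−Δ·S=61.8916
Node (1,1) S=87.1000: V=(p*·79.1723+(1−p*)·75.1208)/1.19=65.6508; Δ=(79.1723−75.1208)/(116.7140−66.1960)=0.0802; B=V−Δ·S=58.6656
Node (0,0) S=65.0000: V=(p*·65.6508+(1−p*)·62.9885)/1.19=54.5902; Δ=(65.6508−62.9885)/(87.1000−49.4000)=0.0706; B=V−Δ·S=49.9999
The time-0 hedge costs 54.5902, which is the no-arbitrage price.

(0,0): Delta=0.0706 Bond=49.9999
(1,0): Delta=0.0222 Bond=61.8916
(1,1): Delta=0.0802 Bond=58.6656
(2,0): Delta=1.9485 Bond=1.3295
(2,1): Delta=-0.3589 Bond=98.8795
(2,2): Delta=0.1671 Bond=59.6723
V0=54.5902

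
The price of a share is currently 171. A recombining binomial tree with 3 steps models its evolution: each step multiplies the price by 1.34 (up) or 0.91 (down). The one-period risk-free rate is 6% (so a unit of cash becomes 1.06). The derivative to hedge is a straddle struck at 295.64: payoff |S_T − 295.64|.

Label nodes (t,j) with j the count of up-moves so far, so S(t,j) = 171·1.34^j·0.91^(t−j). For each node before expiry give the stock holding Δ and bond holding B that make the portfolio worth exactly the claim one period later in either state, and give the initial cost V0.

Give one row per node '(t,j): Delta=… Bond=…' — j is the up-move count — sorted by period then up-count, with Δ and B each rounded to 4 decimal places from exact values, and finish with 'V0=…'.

Under the risk-neutral measure, an up-move has probability p* = (R−d)/(u−d) = 0.3488 and values discount at R = 1.06.
Terminal payoffs: V(3,0)=166.7794, V(3,1)=105.8892, V(3,2)=16.2267, V(3,3)=115.8038
  t=2,j=0: stock 141.6051 → up 189.7508 (V=105.8892), down 128.8606 (V=166.7794). Price 137.3006; hedge Δ=-1.0000, bond B=278.9057.
  t=2,j=1: stock 208.5174 → up 279.4133 (V=16.2267), down 189.7508 (V=105.8892). Price 70.3883; hedge Δ=-1.0000, bond B=278.9057.
  t=2,j=2: stock 307.0476 → up 411.4438 (V=115.8038), down 279.4133 (V=16.2267). Price 48.0782; hedge Δ=0.7542, bond B=-183.4965.
  t=1,j=0: stock 155.6100 → up 208.5174 (V=70.3883), down 141.6051 (V=137.3006). Price 107.5085; hedge Δ=-1.0000, bond B=263.1185.
  t=1,j=1: stock 229.1400 → up 307.0476 (V=48.0782), down 208.5174 (V=70.3883). Price 59.0620; hedge Δ=-0.2264, bond B=110.9458.
  t=0,j=0: stock 171.0000 → up 229.1400 (V=59.0620), down 155.6100 (V=107.5085). Price 85.4798; hedge Δ=-0.6589, bond B=198.1463.
Root portfolio cost Δ·171+B reproduces V0=85.4798.

(0,0): Delta=-0.6589 Bond=198.1463
(1,0): Delta=-1.0000 Bond=263.1185
(1,1): Delta=-0.2264 Bond=110.9458
(2,0): Delta=-1.0000 Bond=278.9057
(2,1): Delta=-1.0000 Bond=278.9057
(2,2): Delta=0.7542 Bond=-183.4965
V0=85.4798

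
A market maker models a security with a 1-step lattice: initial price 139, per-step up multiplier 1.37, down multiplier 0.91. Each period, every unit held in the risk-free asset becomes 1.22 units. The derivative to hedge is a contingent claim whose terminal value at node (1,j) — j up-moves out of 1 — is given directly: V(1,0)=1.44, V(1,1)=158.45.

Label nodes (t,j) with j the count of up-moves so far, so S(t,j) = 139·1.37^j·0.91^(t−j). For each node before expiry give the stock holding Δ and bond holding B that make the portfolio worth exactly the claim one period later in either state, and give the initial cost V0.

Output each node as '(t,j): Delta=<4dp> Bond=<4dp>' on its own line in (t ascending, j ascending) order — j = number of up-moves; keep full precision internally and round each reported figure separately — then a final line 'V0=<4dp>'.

The replicating-portfolio and risk-neutral prices coincide; use p* = (1.22−0.91)/(1.37−0.91) = 0.6739 for the latter.
Terminal values V(1,·): V(1,0)=1.4400, V(1,1)=158.4500
Node (0,0) S=139.0000: V=(p*·158.4500+(1−p*)·1.4400)/1.22=87.9107; Δ=(158.4500−1.4400)/(190.4300−126.4900)=2.4556; B=V−Δ·S=-253.4154
The time-0 hedge costs 87.9107, which is the no-arbitrage price.

(0,0): Delta=2.4556 Bond=-253.4154
V0=87.9107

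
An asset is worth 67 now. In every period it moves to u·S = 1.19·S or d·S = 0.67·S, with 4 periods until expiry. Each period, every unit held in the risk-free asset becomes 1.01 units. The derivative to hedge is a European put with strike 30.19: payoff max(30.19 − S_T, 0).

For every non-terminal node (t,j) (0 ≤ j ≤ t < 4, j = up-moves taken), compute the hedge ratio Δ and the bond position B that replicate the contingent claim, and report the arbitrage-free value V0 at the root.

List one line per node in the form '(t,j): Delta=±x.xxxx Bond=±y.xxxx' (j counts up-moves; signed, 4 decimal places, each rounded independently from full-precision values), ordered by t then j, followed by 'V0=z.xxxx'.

Since d<R<u, set p* = (R−d)/(u−d) = 0.6538; price each node as the discounted p*-expectation of its children.
Terminal payoffs: V(4,0)=16.6887, V(4,1)=6.2102, V(4,2)=0.0000, V(4,3)=0.0000, V(4,4)=0.0000
  t=3,j=0: stock 20.1511 → up 23.9798 (V=6.2102), down 13.5013 (V=16.6887). Price 9.7400; hedge Δ=-1.0000, bond B=29.8911.
  t=3,j=1: stock 35.7908 → up 42.5910 (V=0.0000), down 23.9798 (V=6.2102). Price 2.1284; hedge Δ=-0.3337, bond B=14.0710.
  t=3,j=2: stock 63.5687 → up 75.6468 (V=0.0000), down 42.5910 (V=0.0000). Price 0.0000; hedge Δ=0.0000, bond B=0.0000.
  t=3,j=3: stock 112.9057 → up 134.3577 (V=0.0000), down 75.6468 (V=0.0000). Price 0.0000; hedge Δ=0.0000, bond B=0.0000.
  t=2,j=0: stock 30.0763 → up 35.7908 (V=2.1284), down 20.1511 (V=9.7400). Price 4.7160; hedge Δ=-0.4867, bond B=19.3537.
  t=2,j=1: stock 53.4191 → up 63.5687 (V=0.0000), down 35.7908 (V=2.1284). Price 0.7295; hedge Δ=-0.0766, bond B=4.8225.
  t=2,j=2: stock 94.8787 → up 112.9057 (V=0.0000), down 63.5687 (V=0.0000). Price 0.0000; hedge Δ=0.0000, bond B=0.0000.
  t=1,j=0: stock 44.8900 → up 53.4191 (V=0.7295), down 30.0763 (V=4.7160). Price 2.0885; hedge Δ=-0.1708, bond B=9.7550.
  t=1,j=1: stock 79.7300 → up 94.8787 (V=0.0000), down 53.4191 (V=0.7295). Price 0.2500; hedge Δ=-0.0176, bond B=1.6528.
  t=0,j=0: stock 67.0000 → up 79.7300 (V=0.2500), down 44.8900 (V=2.0885). Price 0.8776; hedge Δ=-0.0528, bond B=4.4133.
Self-financing check: at every node Δ·S+B equals the discounted successor values.

(0,0): Delta=-0.0528 Bond=4.4133
(1,0): Delta=-0.1708 Bond=9.7550
(1,1): Delta=-0.0176 Bond=1.6528
(2,0): Delta=-0.4867 Bond=19.3537
(2,1): Delta=-0.0766 Bond=4.8225
(2,2): Delta=0.0000 Bond=0.0000
(3,0): Delta=-1.0000 Bond=29.8911
(3,1): Delta=-0.3337 Bond=14.0710
(3,2): Delta=0.0000 Bond=0.0000
(3,3): Delta=0.0000 Bond=0.0000
V0=0.8776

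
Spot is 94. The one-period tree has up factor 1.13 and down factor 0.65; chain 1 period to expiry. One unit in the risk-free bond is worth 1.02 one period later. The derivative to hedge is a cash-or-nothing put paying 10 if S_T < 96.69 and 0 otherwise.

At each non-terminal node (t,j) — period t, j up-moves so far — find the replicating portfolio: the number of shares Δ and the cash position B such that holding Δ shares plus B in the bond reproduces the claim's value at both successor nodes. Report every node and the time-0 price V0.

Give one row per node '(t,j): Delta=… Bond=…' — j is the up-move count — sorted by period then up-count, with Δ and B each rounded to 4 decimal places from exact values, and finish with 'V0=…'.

(0,0): Delta=-0.2216 Bond=23.0801
V0=2.2467

No-arbitrage ⇒ martingale measure with p* = (R−d)/(u−d) = 0.7708.
Payoff layer (t=1): V(1,0)=10.0000, V(1,1)=0.0000
  t=0,j=0: stock 94.0000 → up 106.2200 (V=0.0000), down 61.1000 (V=10.0000). Price 2.2467; hedge Δ=-0.2216, bond B=23.0801.
The time-0 hedge costs 2.2467, which is the no-arbitrage price.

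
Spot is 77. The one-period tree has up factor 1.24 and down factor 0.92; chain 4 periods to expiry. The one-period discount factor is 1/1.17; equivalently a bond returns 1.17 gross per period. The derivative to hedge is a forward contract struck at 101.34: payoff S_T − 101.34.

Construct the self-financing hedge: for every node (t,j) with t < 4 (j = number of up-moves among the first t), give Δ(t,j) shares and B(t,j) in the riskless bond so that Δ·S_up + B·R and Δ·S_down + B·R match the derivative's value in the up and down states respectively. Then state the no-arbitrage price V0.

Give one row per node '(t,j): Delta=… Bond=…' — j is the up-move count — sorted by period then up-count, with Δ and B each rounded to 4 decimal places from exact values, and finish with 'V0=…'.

Since d<R<u, set p* = (R−d)/(u−d) = 0.7812; price each node as the discounted p*-expectation of its children.
Terminal values V(4,·): V(4,0)=-46.1777, V(4,1)=-26.9909, V(4,2)=-1.1303, V(4,3)=33.7252, V(4,4)=80.7045
Node (3,0) S=59.9590: V=(p*·-26.9909+(1−p*)·-46.1777)/1.17=-26.6564; Δ=(-26.9909−-46.1777)/(74.3491−55.1623)=1.0000; B=V−Δ·S=-86.6154
Node (3,1) S=80.8143: V=(p*·-1.1303+(1−p*)·-26.9909)/1.17=-5.8011; Δ=(-1.1303−-26.9909)/(100.2097−74.3491)=1.0000; B=V−Δ·S=-86.6154
Node (3,2) S=108.9236: V=(p*·33.7252+(1−p*)·-1.1303)/1.17=22.3082; Δ=(33.7252−-1.1303)/(135.0652−100.2097)=1.0000; B=V−Δ·S=-86.6154
Node (3,3) S=146.8100: V=(p*·80.7045+(1−p*)·33.7252)/1.17=60.1947; Δ=(80.7045−33.7252)/(182.0445−135.0652)=1.0000; B=V−Δ·S=-86.6154
Node (2,0) S=65.1728: V=(p*·-5.8011+(1−p*)·-26.6564)/1.17=-8.8574; Δ=(-5.8011−-26.6564)/(80.8143−59.9590)=1.0000; B=V−Δ·S=-74.0302
Node (2,1) S=87.8416: V=(p*·22.3082+(1−p*)·-5.8011)/1.17=13.8114; Δ=(22.3082−-5.8011)/(108.9236−80.8143)=1.0000; B=V−Δ·S=-74.0302
Node (2,2) S=118.3952: V=(p*·60.1947+(1−p*)·22.3082)/1.17=44.3650; Δ=(60.1947−22.3082)/(146.8100−108.9236)=1.0000; B=V−Δ·S=-74.0302
Node (1,0) S=70.8400: V=(p*·13.8114+(1−p*)·-8.8574)/1.17=7.5663; Δ=(13.8114−-8.8574)/(87.8416−65.1728)=1.0000; B=V−Δ·S=-63.2737
Node (1,1) S=95.4800: V=(p*·44.3650+(1−p*)·13.8114)/1.17=32.2063; Δ=(44.3650−13.8114)/(118.3952−87.8416)=1.0000; B=V−Δ·S=-63.2737
Node (0,0) S=77.0000: V=(p*·32.2063+(1−p*)·7.5663)/1.17=22.9199; Δ=(32.2063−7.5663)/(95.4800−70.8400)=1.0000; B=V−Δ·S=-54.0801
The time-0 hedge costs 22.9199, which is the no-arbitrage price.

(0,0): Delta=1.0000 Bond=-54.0801
(1,0): Delta=1.0000 Bond=-63.2737
(1,1): Delta=1.0000 Bond=-63.2737
(2,0): Delta=1.0000 Bond=-74.0302
(2,1): Delta=1.0000 Bond=-74.0302
(2,2): Delta=1.0000 Bond=-74.0302
(3,0): Delta=1.0000 Bond=-86.6154
(3,1): Delta=1.0000 Bond=-86.6154
(3,2): Delta=1.0000 Bond=-86.6154
(3,3): Delta=1.0000 Bond=-86.6154
V0=22.9199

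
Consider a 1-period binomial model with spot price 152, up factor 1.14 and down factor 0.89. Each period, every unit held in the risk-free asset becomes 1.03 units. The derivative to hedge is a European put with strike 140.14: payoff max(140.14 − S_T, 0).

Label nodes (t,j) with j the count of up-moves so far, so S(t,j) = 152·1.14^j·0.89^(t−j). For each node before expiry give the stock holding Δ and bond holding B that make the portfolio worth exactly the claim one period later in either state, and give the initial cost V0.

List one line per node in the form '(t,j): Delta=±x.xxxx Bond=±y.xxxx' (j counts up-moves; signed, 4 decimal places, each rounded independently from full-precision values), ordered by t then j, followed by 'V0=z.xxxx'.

Risk-neutral probability p* = (R−d)/(u−d) = (1.03−0.89)/(1.14−0.89) = 0.5600.
Terminal payoffs: V(1,0)=4.8600, V(1,1)=0.0000
  t=0,j=0: stock 152.0000 → up 173.2800 (V=0.0000), down 135.2800 (V=4.8600). Price 2.0761; hedge Δ=-0.1279, bond B=21.5161.
Check: Δ(0,0)·S0 + B(0,0) = 2.0761 = V0.

(0,0): Delta=-0.1279 Bond=21.5161
V0=2.0761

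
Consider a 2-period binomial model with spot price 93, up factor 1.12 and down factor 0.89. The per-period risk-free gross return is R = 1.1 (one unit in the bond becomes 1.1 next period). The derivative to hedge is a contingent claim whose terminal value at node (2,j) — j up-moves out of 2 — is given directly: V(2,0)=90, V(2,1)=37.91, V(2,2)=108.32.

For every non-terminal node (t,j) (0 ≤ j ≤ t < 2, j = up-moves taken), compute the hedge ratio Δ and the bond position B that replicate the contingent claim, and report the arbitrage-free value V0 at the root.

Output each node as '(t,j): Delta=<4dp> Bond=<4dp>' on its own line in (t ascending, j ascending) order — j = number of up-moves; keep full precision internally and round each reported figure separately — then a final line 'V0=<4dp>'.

(0,0): Delta=2.5398 Bond=-156.0308
(1,0): Delta=-2.7362 Bond=265.0597
(1,1): Delta=2.9390 Bond=-213.2237
V0=80.1662

The replicating-portfolio and risk-neutral prices coincide; use p* = (1.1−0.89)/(1.12−0.89) = 0.9130 for the latter.
Terminal values V(2,·): V(2,0)=90.0000, V(2,1)=37.9100, V(2,2)=108.3200
Node (1,0) S=82.7700: V=(p*·37.9100+(1−p*)·90.0000)/1.1=38.5814; Δ=(37.9100−90.0000)/(92.7024−73.6653)=-2.7362; B=V−Δ·S=265.0597
Node (1,1) S=104.1600: V=(p*·108.3200+(1−p*)·37.9100)/1.1=92.9067; Δ=(108.3200−37.9100)/(116.6592−92.7024)=2.9390; B=V−Δ·S=-213.2237
Node (0,0) S=93.0000: V=(p*·92.9067+(1−p*)·38.5814)/1.1=80.1662; Δ=(92.9067−38.5814)/(104.1600−82.7700)=2.5398; B=V−Δ·S=-156.0308
Self-financing check: at every node Δ·S+B equals the discounted successor values.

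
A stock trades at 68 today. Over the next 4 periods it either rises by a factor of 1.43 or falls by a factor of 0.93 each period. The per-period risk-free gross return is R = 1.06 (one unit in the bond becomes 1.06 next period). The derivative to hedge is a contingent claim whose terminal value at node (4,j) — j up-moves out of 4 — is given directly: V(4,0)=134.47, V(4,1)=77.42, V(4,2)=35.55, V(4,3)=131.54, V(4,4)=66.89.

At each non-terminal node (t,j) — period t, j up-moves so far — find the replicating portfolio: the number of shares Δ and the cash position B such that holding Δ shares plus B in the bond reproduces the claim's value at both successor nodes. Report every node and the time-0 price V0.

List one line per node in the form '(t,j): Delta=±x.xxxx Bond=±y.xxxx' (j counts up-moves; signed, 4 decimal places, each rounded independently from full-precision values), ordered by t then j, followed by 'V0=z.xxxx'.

Since d<R<u, set p* = (R−d)/(u−d) = 0.2600; price each node as the discounted p*-expectation of its children.
Terminal values V(4,·): V(4,0)=134.4700, V(4,1)=77.4200, V(4,2)=35.5500, V(4,3)=131.5400, V(4,4)=66.8900
(3,0): S=54.6963. Δ = (V_up−V_dn)/(S_up−S_dn) = (77.4200−134.4700)/(78.2157−50.8675) = -2.0861. V = [p*·77.4200 + (1−p*)·134.4700]/1.06 = 112.8651. B = V − Δ·S = 226.9651.
(3,1): S=84.1029. Δ = (V_up−V_dn)/(S_up−S_dn) = (35.5500−77.4200)/(120.2671−78.2157) = -0.9957. V = [p*·35.5500 + (1−p*)·77.4200]/1.06 = 62.7677. B = V − Δ·S = 146.5077.
(3,2): S=129.3195. Δ = (V_up−V_dn)/(S_up−S_dn) = (131.5400−35.5500)/(184.9269−120.2671) = 1.4845. V = [p*·131.5400 + (1−p*)·35.5500]/1.06 = 57.0825. B = V − Δ·S = -134.8975.
(3,3): S=198.8461. Δ = (V_up−V_dn)/(S_up−S_dn) = (66.8900−131.5400)/(284.3499−184.9269) = -0.6503. V = [p*·66.8900 + (1−p*)·131.5400]/1.06 = 108.2368. B = V − Δ·S = 237.5368.
(2,0): S=58.8132. Δ = (V_up−V_dn)/(S_up−S_dn) = (62.7677−112.8651)/(84.1029−54.6963) = -1.7036. V = [p*·62.7677 + (1−p*)·112.8651]/1.06 = 94.1885. B = V − Δ·S = 194.3832.
(2,1): S=90.4332. Δ = (V_up−V_dn)/(S_up−S_dn) = (57.0825−62.7677)/(129.3195−84.1029) = -0.1257. V = [p*·57.0825 + (1−p*)·62.7677]/1.06 = 57.8203. B = V − Δ·S = 69.1909.
(2,2): S=139.0532. Δ = (V_up−V_dn)/(S_up−S_dn) = (108.2368−57.0825)/(198.8461−129.3195) = 0.7358. V = [p*·108.2368 + (1−p*)·57.0825]/1.06 = 66.3987. B = V − Δ·S = -35.9100.
(1,0): S=63.2400. Δ = (V_up−V_dn)/(S_up−S_dn) = (57.8203−94.1885)/(90.4332−58.8132) = -1.1502. V = [p*·57.8203 + (1−p*)·94.1885]/1.06 = 79.9366. B = V − Δ·S = 152.6728.
(1,1): S=97.2400. Δ = (V_up−V_dn)/(S_up−S_dn) = (66.3987−57.8203)/(139.0532−90.4332) = 0.1764. V = [p*·66.3987 + (1−p*)·57.8203]/1.06 = 56.6516. B = V − Δ·S = 39.4950.
(0,0): S=68.0000. Δ = (V_up−V_dn)/(S_up−S_dn) = (56.6516−79.9366)/(97.2400−63.2400) = -0.6849. V = [p*·56.6516 + (1−p*)·79.9366]/1.06 = 69.7004. B = V − Δ·S = 116.2704.
Check: Δ(0,0)·S0 + B(0,0) = 69.7004 = V0.

(0,0): Delta=-0.6849 Bond=116.2704
(1,0): Delta=-1.1502 Bond=152.6728
(1,1): Delta=0.1764 Bond=39.4950
(2,0): Delta=-1.7036 Bond=194.3832
(2,1): Delta=-0.1257 Bond=69.1909
(2,2): Delta=0.7358 Bond=-35.9100
(3,0): Delta=-2.0861 Bond=226.9651
(3,1): Delta=-0.9957 Bond=146.5077
(3,2): Delta=1.4845 Bond=-134.8975
(3,3): Delta=-0.6503 Bond=237.5368
V0=69.7004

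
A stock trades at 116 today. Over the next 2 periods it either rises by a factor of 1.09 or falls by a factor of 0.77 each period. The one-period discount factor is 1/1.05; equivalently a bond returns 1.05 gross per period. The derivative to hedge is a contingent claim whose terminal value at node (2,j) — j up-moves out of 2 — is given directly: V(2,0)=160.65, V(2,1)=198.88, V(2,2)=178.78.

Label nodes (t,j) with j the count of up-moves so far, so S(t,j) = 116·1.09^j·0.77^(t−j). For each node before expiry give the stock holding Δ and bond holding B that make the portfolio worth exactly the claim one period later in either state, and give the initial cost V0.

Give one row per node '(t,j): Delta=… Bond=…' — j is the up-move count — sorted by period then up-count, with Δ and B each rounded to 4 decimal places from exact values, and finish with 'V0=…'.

(0,0): Delta=-0.3286 Bond=204.0112
(1,0): Delta=1.3375 Bond=65.3896
(1,1): Delta=-0.4968 Bond=235.4720
V0=165.8899

Under the risk-neutral measure, an up-move has probability p* = (R−d)/(u−d) = 0.8750 and values discount at R = 1.05.
At expiry t=2: V(2,0)=160.6500, V(2,1)=198.8800, V(2,2)=178.7800
  t=1,j=0: stock 89.3200 → up 97.3588 (V=198.8800), down 68.7764 (V=160.6500). Price 184.8583; hedge Δ=1.3375, bond B=65.3896.
  t=1,j=1: stock 126.4400 → up 137.8196 (V=178.7800), down 97.3588 (V=198.8800). Price 172.6595; hedge Δ=-0.4968, bond B=235.4720.
  t=0,j=0: stock 116.0000 → up 126.4400 (V=172.6595), down 89.3200 (V=184.8583). Price 165.8899; hedge Δ=-0.3286, bond B=204.0112.
Root portfolio cost Δ·116+B reproduces V0=165.8899.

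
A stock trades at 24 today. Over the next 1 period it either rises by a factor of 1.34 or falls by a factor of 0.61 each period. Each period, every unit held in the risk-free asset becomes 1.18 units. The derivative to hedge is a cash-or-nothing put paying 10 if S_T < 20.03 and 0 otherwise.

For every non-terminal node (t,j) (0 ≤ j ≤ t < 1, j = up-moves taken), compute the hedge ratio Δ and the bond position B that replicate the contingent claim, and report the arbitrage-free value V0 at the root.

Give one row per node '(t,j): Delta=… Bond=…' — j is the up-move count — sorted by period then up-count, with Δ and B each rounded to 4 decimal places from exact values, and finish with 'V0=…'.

Under the risk-neutral measure, an up-move has probability p* = (R−d)/(u−d) = 0.7808 and values discount at R = 1.18.
At expiry t=1: V(1,0)=10.0000, V(1,1)=0.0000
(0,0): S=24.0000. Δ = (V_up−V_dn)/(S_up−S_dn) = (0.0000−10.0000)/(32.1600−14.6400) = -0.5708. V = [p*·0.0000 + (1−p*)·10.0000]/1.18 = 1.8574. B = V − Δ·S = 15.5561.
Self-financing check: at every node Δ·S+B equals the discounted successor values.

(0,0): Delta=-0.5708 Bond=15.5561
V0=1.8574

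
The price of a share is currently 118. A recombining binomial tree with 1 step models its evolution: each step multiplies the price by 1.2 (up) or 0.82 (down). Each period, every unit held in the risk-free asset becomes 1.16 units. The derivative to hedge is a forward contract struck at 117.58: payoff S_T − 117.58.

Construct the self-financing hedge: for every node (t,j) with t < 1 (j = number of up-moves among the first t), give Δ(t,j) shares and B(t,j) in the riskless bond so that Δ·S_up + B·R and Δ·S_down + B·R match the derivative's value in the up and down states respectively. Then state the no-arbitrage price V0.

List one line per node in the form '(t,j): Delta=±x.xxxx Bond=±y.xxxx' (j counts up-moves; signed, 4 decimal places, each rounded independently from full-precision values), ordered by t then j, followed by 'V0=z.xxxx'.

(0,0): Delta=1.0000 Bond=-101.3621
V0=16.6379

Since d<R<u, set p* = (R−d)/(u−d) = 0.8947; price each node as the discounted p*-expectation of its children.
At expiry t=1: V(1,0)=-20.8200, V(1,1)=24.0200
Node (0,0) S=118.0000: V=(p*·24.0200+(1−p*)·-20.8200)/1.16=16.6379; Δ=(24.0200−-20.8200)/(141.6000−96.7600)=1.0000; B=V−Δ·S=-101.3621
Each (Δ,B) replicates both successor values, so the strategy is self-financing and V0 is arbitrage-free.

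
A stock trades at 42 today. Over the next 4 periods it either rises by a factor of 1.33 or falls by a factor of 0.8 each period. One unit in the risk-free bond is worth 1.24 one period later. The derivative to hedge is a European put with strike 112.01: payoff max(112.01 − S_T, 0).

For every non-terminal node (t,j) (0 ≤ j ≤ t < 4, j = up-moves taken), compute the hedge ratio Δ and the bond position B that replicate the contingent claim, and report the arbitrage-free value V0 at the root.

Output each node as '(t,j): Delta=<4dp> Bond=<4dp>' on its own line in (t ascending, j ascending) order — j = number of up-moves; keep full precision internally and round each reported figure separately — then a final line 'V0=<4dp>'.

(0,0): Delta=-0.7383 Bond=40.2873
(1,0): Delta=-1.0000 Bond=58.7478
(1,1): Delta=-0.7062 Bond=48.1580
(2,0): Delta=-1.0000 Bond=72.8473
(2,1): Delta=-1.0000 Bond=72.8473
(2,2): Delta=-0.6700 Bond=57.0299
(3,0): Delta=-1.0000 Bond=90.3306
(3,1): Delta=-1.0000 Bond=90.3306
(3,2): Delta=-1.0000 Bond=90.3306
(3,3): Delta=-0.6294 Bond=66.7052
V0=9.2768

Risk-neutral probability p* = (R−d)/(u−d) = (1.24−0.8)/(1.33−0.8) = 0.8302.
At expiry t=4: V(4,0)=94.8068, V(4,1)=83.4097, V(4,2)=64.4620, V(4,3)=32.9614, V(4,4)=0.0000
  t=3,j=0: stock 21.5040 → up 28.6003 (V=83.4097), down 17.2032 (V=94.8068). Price 68.8266; hedge Δ=-1.0000, bond B=90.3306.
  t=3,j=1: stock 35.7504 → up 47.5480 (V=64.4620), down 28.6003 (V=83.4097). Price 54.5802; hedge Δ=-1.0000, bond B=90.3306.
  t=3,j=2: stock 59.4350 → up 79.0486 (V=32.9614), down 47.5480 (V=64.4620). Price 30.8956; hedge Δ=-1.0000, bond B=90.3306.
  t=3,j=3: stock 98.8108 → up 131.4183 (V=0.0000), down 79.0486 (V=32.9614). Price 4.5139; hedge Δ=-0.6294, bond B=66.7052.
  t=2,j=0: stock 26.8800 → up 35.7504 (V=54.5802), down 21.5040 (V=68.8266). Price 45.9673; hedge Δ=-1.0000, bond B=72.8473.
  t=2,j=1: stock 44.6880 → up 59.4350 (V=30.8956), down 35.7504 (V=54.5802). Price 28.1593; hedge Δ=-1.0000, bond B=72.8473.
  t=2,j=2: stock 74.2938 → up 98.8108 (V=4.5139), down 59.4350 (V=30.8956). Price 7.2531; hedge Δ=-0.6700, bond B=57.0299.
  t=1,j=0: stock 33.6000 → up 44.6880 (V=28.1593), down 26.8800 (V=45.9673). Price 25.1478; hedge Δ=-1.0000, bond B=58.7478.
  t=1,j=1: stock 55.8600 → up 74.2938 (V=7.2531), down 44.6880 (V=28.1593). Price 8.7122; hedge Δ=-0.7062, bond B=48.1580.
  t=0,j=0: stock 42.0000 → up 55.8600 (V=8.7122), down 33.6000 (V=25.1478). Price 9.2768; hedge Δ=-0.7383, bond B=40.2873.
The time-0 hedge costs 9.2768, which is the no-arbitrage price.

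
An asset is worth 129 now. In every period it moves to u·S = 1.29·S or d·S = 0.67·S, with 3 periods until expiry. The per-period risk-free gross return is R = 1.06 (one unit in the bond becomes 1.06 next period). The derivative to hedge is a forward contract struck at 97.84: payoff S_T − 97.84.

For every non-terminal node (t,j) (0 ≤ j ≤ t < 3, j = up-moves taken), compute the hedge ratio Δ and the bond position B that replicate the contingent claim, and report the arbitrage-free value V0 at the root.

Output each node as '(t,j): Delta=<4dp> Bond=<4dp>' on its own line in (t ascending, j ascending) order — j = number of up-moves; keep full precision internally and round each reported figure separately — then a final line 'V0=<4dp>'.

(0,0): Delta=1.0000 Bond=-82.1484
(1,0): Delta=1.0000 Bond=-87.0773
(1,1): Delta=1.0000 Bond=-87.0773
(2,0): Delta=1.0000 Bond=-92.3019
(2,1): Delta=1.0000 Bond=-92.3019
(2,2): Delta=1.0000 Bond=-92.3019
V0=46.8516

No-arbitrage ⇒ martingale measure with p* = (R−d)/(u−d) = 0.6290.
Terminal values V(3,·): V(3,0)=-59.0416, V(3,1)=-23.1386, V(3,2)=45.9882, V(3,3)=179.0829
Node (2,0) S=57.9081: V=(p*·-23.1386+(1−p*)·-59.0416)/1.06=-34.3938; Δ=(-23.1386−-59.0416)/(74.7014−38.7984)=1.0000; B=V−Δ·S=-92.3019
Node (2,1) S=111.4947: V=(p*·45.9882+(1−p*)·-23.1386)/1.06=19.1928; Δ=(45.9882−-23.1386)/(143.8282−74.7014)=1.0000; B=V−Δ·S=-92.3019
Node (2,2) S=214.6689: V=(p*·179.0829+(1−p*)·45.9882)/1.06=122.3670; Δ=(179.0829−45.9882)/(276.9229−143.8282)=1.0000; B=V−Δ·S=-92.3019
Node (1,0) S=86.4300: V=(p*·19.1928+(1−p*)·-34.3938)/1.06=-0.6473; Δ=(19.1928−-34.3938)/(111.4947−57.9081)=1.0000; B=V−Δ·S=-87.0773
Node (1,1) S=166.4100: V=(p*·122.3670+(1−p*)·19.1928)/1.06=79.3327; Δ=(122.3670−19.1928)/(214.6689−111.4947)=1.0000; B=V−Δ·S=-87.0773
Node (0,0) S=129.0000: V=(p*·79.3327+(1−p*)·-0.6473)/1.06=46.8516; Δ=(79.3327−-0.6473)/(166.4100−86.4300)=1.0000; B=V−Δ·S=-82.1484
Each (Δ,B) replicates both successor values, so the strategy is self-financing and V0 is arbitrage-free.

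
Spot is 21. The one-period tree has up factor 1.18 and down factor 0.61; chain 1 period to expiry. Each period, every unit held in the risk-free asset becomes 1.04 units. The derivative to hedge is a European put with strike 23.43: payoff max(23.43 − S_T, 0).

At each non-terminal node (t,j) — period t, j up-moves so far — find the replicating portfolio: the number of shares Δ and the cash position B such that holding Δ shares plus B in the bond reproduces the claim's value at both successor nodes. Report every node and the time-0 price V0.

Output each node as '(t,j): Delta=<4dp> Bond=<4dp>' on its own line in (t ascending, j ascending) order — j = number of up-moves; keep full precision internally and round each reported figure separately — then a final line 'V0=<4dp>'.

Under the risk-neutral measure, an up-move has probability p* = (R−d)/(u−d) = 0.7544 and values discount at R = 1.04.
Terminal payoffs: V(1,0)=10.6200, V(1,1)=0.0000
(0,0): S=21.0000. Δ = (V_up−V_dn)/(S_up−S_dn) = (0.0000−10.6200)/(24.7800−12.8100) = -0.8872. V = [p*·0.0000 + (1−p*)·10.6200]/1.04 = 2.5081. B = V − Δ·S = 21.1397.
The time-0 hedge costs 2.5081, which is the no-arbitrage price.

(0,0): Delta=-0.8872 Bond=21.1397
V0=2.5081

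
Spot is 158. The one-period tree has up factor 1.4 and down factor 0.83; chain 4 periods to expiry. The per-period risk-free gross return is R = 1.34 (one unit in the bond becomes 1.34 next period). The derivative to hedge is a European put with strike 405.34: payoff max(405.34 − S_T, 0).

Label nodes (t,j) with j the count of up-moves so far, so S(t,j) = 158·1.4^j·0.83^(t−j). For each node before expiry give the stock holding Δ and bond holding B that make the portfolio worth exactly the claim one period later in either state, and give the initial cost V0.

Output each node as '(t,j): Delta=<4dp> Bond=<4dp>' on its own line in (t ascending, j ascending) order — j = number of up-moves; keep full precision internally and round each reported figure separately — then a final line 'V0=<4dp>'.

(0,0): Delta=-0.3335 Bond=60.4912
(1,0): Delta=-1.0000 Bond=168.4632
(1,1): Delta=-0.2870 Bond=70.7753
(2,0): Delta=-1.0000 Bond=225.7407
(2,1): Delta=-1.0000 Bond=225.7407
(2,2): Delta=-0.2373 Bond=79.4387
(3,0): Delta=-1.0000 Bond=302.4925
(3,1): Delta=-1.0000 Bond=302.4925
(3,2): Delta=-1.0000 Bond=302.4925
(3,3): Delta=-0.1841 Bond=83.3838
V0=7.7984

Since d<R<u, set p* = (R−d)/(u−d) = 0.8947; price each node as the discounted p*-expectation of its children.
Terminal payoffs: V(4,0)=330.3559, V(4,1)=278.8607, V(4,2)=192.0014, V(4,3)=45.4918, V(4,4)=0.0000
(3,0): S=90.3423. Δ = (V_up−V_dn)/(S_up−S_dn) = (278.8607−330.3559)/(126.4793−74.9841) = -1.0000. V = [p*·278.8607 + (1−p*)·330.3559]/1.34 = 212.1502. B = V − Δ·S = 302.4925.
(3,1): S=152.3847. Δ = (V_up−V_dn)/(S_up−S_dn) = (192.0014−278.8607)/(213.3386−126.4793) = -1.0000. V = [p*·192.0014 + (1−p*)·278.8607]/1.34 = 150.1079. B = V − Δ·S = 302.4925.
(3,2): S=257.0344. Δ = (V_up−V_dn)/(S_up−S_dn) = (45.4918−192.0014)/(359.8482−213.3386) = -1.0000. V = [p*·45.4918 + (1−p*)·192.0014]/1.34 = 45.4581. B = V − Δ·S = 302.4925.
(3,3): S=433.5520. Δ = (V_up−V_dn)/(S_up−S_dn) = (0.0000−45.4918)/(606.9728−359.8482) = -0.1841. V = [p*·0.0000 + (1−p*)·45.4918]/1.34 = 3.5736. B = V − Δ·S = 83.3838.
(2,0): S=108.8462. Δ = (V_up−V_dn)/(S_up−S_dn) = (150.1079−212.1502)/(152.3847−90.3423) = -1.0000. V = [p*·150.1079 + (1−p*)·212.1502]/1.34 = 116.8945. B = V − Δ·S = 225.7407.
(2,1): S=183.5960. Δ = (V_up−V_dn)/(S_up−S_dn) = (45.4581−150.1079)/(257.0344−152.3847) = -1.0000. V = [p*·45.4581 + (1−p*)·150.1079]/1.34 = 42.1447. B = V − Δ·S = 225.7407.
(2,2): S=309.6800. Δ = (V_up−V_dn)/(S_up−S_dn) = (3.5736−45.4581)/(433.5520−257.0344) = -0.2373. V = [p*·3.5736 + (1−p*)·45.4581]/1.34 = 5.9571. B = V − Δ·S = 79.4387.
(1,0): S=131.1400. Δ = (V_up−V_dn)/(S_up−S_dn) = (42.1447−116.8945)/(183.5960−108.8462) = -1.0000. V = [p*·42.1447 + (1−p*)·116.8945]/1.34 = 37.3232. B = V − Δ·S = 168.4632.
(1,1): S=221.2000. Δ = (V_up−V_dn)/(S_up−S_dn) = (5.9571−42.1447)/(309.6800−183.5960) = -0.2870. V = [p*·5.9571 + (1−p*)·42.1447]/1.34 = 7.2883. B = V − Δ·S = 70.7753.
(0,0): S=158.0000. Δ = (V_up−V_dn)/(S_up−S_dn) = (7.2883−37.3232)/(221.2000−131.1400) = -0.3335. V = [p*·7.2883 + (1−p*)·37.3232]/1.34 = 7.7984. B = V − Δ·S = 60.4912.
Root portfolio cost Δ·158+B reproduces V0=7.7984.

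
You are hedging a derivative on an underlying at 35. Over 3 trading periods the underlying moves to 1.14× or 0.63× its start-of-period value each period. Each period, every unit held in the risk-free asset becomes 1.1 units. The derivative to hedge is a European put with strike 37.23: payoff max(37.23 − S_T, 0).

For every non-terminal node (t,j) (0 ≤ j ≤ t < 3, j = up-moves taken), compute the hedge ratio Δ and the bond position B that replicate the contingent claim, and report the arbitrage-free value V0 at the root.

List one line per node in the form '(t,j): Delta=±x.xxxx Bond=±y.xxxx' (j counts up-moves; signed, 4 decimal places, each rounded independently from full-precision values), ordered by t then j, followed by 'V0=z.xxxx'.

The replicating-portfolio and risk-neutral prices coincide; use p* = (1.1−0.63)/(1.14−0.63) = 0.9216 for the latter.
Terminal payoffs: V(3,0)=28.4784, V(3,1)=21.3937, V(3,2)=8.5738, V(3,3)=0.0000
  t=2,j=0: stock 13.8915 → up 15.8363 (V=21.3937), down 8.7516 (V=28.4784). Price 19.9540; hedge Δ=-1.0000, bond B=33.8455.
  t=2,j=1: stock 25.1370 → up 28.6562 (V=8.5738), down 15.8363 (V=21.3937). Price 8.7085; hedge Δ=-1.0000, bond B=33.8455.
  t=2,j=2: stock 45.4860 → up 51.8540 (V=0.0000), down 28.6562 (V=8.5738). Price 0.6113; hedge Δ=-0.3696, bond B=17.4227.
  t=1,j=0: stock 22.0500 → up 25.1370 (V=8.7085), down 13.8915 (V=19.9540). Price 8.7186; hedge Δ=-1.0000, bond B=30.7686.
  t=1,j=1: stock 39.9000 → up 45.4860 (V=0.6113), down 25.1370 (V=8.7085). Price 1.1331; hedge Δ=-0.3979, bond B=17.0098.
  t=0,j=0: stock 35.0000 → up 39.9000 (V=1.1331), down 22.0500 (V=8.7186). Price 1.5709; hedge Δ=-0.4250, bond B=16.4445.
Self-financing check: at every node Δ·S+B equals the discounted successor values.

(0,0): Delta=-0.4250 Bond=16.4445
(1,0): Delta=-1.0000 Bond=30.7686
(1,1): Delta=-0.3979 Bond=17.0098
(2,0): Delta=-1.0000 Bond=33.8455
(2,1): Delta=-1.0000 Bond=33.8455
(2,2): Delta=-0.3696 Bond=17.4227
V0=1.5709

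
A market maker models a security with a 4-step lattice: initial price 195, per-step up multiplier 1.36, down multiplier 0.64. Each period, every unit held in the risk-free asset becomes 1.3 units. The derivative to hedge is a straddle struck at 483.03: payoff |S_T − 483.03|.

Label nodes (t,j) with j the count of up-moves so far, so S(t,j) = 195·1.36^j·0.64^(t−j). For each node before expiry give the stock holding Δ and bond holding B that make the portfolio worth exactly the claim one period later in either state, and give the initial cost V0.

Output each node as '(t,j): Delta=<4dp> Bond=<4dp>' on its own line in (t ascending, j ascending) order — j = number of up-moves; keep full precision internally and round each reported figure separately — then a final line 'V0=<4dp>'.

No-arbitrage ⇒ martingale measure with p* = (R−d)/(u−d) = 0.9167.
Payoff layer (t=4): V(4,0)=450.3144, V(4,1)=413.5094, V(4,2)=335.2987, V(4,3)=169.1011, V(4,4)=184.0689
  t=3,j=0: stock 51.1181 → up 69.5206 (V=413.5094), down 32.7156 (V=450.3144). Price 320.4435; hedge Δ=-1.0000, bond B=371.5615.
  t=3,j=1: stock 108.6259 → up 147.7313 (V=335.2987), down 69.5206 (V=413.5094). Price 262.9356; hedge Δ=-1.0000, bond B=371.5615.
  t=3,j=2: stock 230.8301 → up 313.9289 (V=169.1011), down 147.7313 (V=335.2987). Price 140.7315; hedge Δ=-1.0000, bond B=371.5615.
  t=3,j=3: stock 490.5139 → up 667.0989 (V=184.0689), down 313.9289 (V=169.1011). Price 140.6320; hedge Δ=0.0424, bond B=119.8433.
  t=2,j=0: stock 79.8720 → up 108.6259 (V=262.9356), down 51.1181 (V=320.4435). Price 205.9446; hedge Δ=-1.0000, bond B=285.8166.
  t=2,j=1: stock 169.7280 → up 230.8301 (V=140.7315), down 108.6259 (V=262.9356). Price 116.0886; hedge Δ=-1.0000, bond B=285.8166.
  t=2,j=2: stock 360.6720 → up 490.5139 (V=140.6320), down 230.8301 (V=140.7315). Price 108.1848; hedge Δ=-0.0004, bond B=108.3230.
  t=1,j=0: stock 124.8000 → up 169.7280 (V=116.0886), down 79.8720 (V=205.9446). Price 95.0589; hedge Δ=-1.0000, bond B=219.8589.
  t=1,j=1: stock 265.2000 → up 360.6720 (V=108.1848), down 169.7280 (V=116.0886). Price 83.7258; hedge Δ=-0.0414, bond B=94.7032.
  t=0,j=0: stock 195.0000 → up 265.2000 (V=83.7258), down 124.8000 (V=95.0589). Price 65.1309; hedge Δ=-0.0807, bond B=80.8714.
The time-0 hedge costs 65.1309, which is the no-arbitrage price.

(0,0): Delta=-0.0807 Bond=80.8714
(1,0): Delta=-1.0000 Bond=219.8589
(1,1): Delta=-0.0414 Bond=94.7032
(2,0): Delta=-1.0000 Bond=285.8166
(2,1): Delta=-1.0000 Bond=285.8166
(2,2): Delta=-0.0004 Bond=108.3230
(3,0): Delta=-1.0000 Bond=371.5615
(3,1): Delta=-1.0000 Bond=371.5615
(3,2): Delta=-1.0000 Bond=371.5615
(3,3): Delta=0.0424 Bond=119.8433
V0=65.1309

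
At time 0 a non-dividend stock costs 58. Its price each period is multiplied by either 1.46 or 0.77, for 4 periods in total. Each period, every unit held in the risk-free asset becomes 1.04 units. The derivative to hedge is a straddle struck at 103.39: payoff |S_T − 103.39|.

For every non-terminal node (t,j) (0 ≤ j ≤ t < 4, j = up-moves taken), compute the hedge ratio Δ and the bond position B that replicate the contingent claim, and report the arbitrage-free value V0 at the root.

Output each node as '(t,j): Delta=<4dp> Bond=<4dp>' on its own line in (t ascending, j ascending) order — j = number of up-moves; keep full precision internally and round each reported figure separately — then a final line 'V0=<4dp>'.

The replicating-portfolio and risk-neutral prices coincide; use p* = (1.04−0.77)/(1.46−0.77) = 0.3913 for the latter.
Payoff layer (t=4): V(4,0)=83.0012, V(4,1)=64.7308, V(4,2)=30.0881, V(4,3)=35.5980, V(4,4)=160.1457
  t=3,j=0: stock 26.4789 → up 38.6592 (V=64.7308), down 20.3888 (V=83.0012). Price 72.9345; hedge Δ=-1.0000, bond B=99.4135.
  t=3,j=1: stock 50.2068 → up 73.3019 (V=30.0881), down 38.6592 (V=64.7308). Price 49.2067; hedge Δ=-1.0000, bond B=99.4135.
  t=3,j=2: stock 95.1973 → up 138.9880 (V=35.5980), down 73.3019 (V=30.0881). Price 31.0040; hedge Δ=0.0839, bond B=23.0187.
  t=3,j=3: stock 180.5039 → up 263.5357 (V=160.1457), down 138.9880 (V=35.5980). Price 81.0904; hedge Δ=1.0000, bond B=-99.4135.
  t=2,j=0: stock 34.3882 → up 50.2068 (V=49.2067), down 26.4789 (V=72.9345). Price 61.2017; hedge Δ=-1.0000, bond B=95.5899.
  t=2,j=1: stock 65.2036 → up 95.1973 (V=31.0040), down 50.2068 (V=49.2067). Price 40.4653; hedge Δ=-0.4046, bond B=66.8460.
  t=2,j=2: stock 123.6328 → up 180.5039 (V=81.0904), down 95.1973 (V=31.0040). Price 48.6568; hedge Δ=0.5871, bond B=-23.9323.
  t=1,j=0: stock 44.6600 → up 65.2036 (V=40.4653), down 34.3882 (V=61.2017). Price 51.0456; hedge Δ=-0.6729, bond B=81.0983.
  t=1,j=1: stock 84.6800 → up 123.6328 (V=48.6568), down 65.2036 (V=40.4653). Price 41.9910; hedge Δ=0.1402, bond B=30.1193.
  t=0,j=0: stock 58.0000 → up 84.6800 (V=41.9910), down 44.6600 (V=51.0456). Price 45.6755; hedge Δ=-0.2263, bond B=58.7981.
Root portfolio cost Δ·58+B reproduces V0=45.6755.

(0,0): Delta=-0.2263 Bond=58.7981
(1,0): Delta=-0.6729 Bond=81.0983
(1,1): Delta=0.1402 Bond=30.1193
(2,0): Delta=-1.0000 Bond=95.5899
(2,1): Delta=-0.4046 Bond=66.8460
(2,2): Delta=0.5871 Bond=-23.9323
(3,0): Delta=-1.0000 Bond=99.4135
(3,1): Delta=-1.0000 Bond=99.4135
(3,2): Delta=0.0839 Bond=23.0187
(3,3): Delta=1.0000 Bond=-99.4135
V0=45.6755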